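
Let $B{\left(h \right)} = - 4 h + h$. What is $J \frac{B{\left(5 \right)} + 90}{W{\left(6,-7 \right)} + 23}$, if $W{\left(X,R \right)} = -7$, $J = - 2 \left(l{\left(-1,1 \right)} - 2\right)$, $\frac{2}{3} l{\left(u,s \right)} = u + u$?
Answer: $\frac{375}{8} \approx 46.875$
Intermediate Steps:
$l{\left(u,s \right)} = 3 u$ ($l{\left(u,s \right)} = \frac{3 \left(u + u\right)}{2} = \frac{3 \cdot 2 u}{2} = 3 u$)
$B{\left(h \right)} = - 3 h$
$J = 10$ ($J = - 2 \left(3 \left(-1\right) - 2\right) = - 2 \left(-3 - 2\right) = \left(-2\right) \left(-5\right) = 10$)
$J \frac{B{\left(5 \right)} + 90}{W{\left(6,-7 \right)} + 23} = 10 \frac{\left(-3\right) 5 + 90}{-7 + 23} = 10 \frac{-15 + 90}{16} = 10 \cdot 75 \cdot \frac{1}{16} = 10 \cdot \frac{75}{16} = \frac{375}{8}$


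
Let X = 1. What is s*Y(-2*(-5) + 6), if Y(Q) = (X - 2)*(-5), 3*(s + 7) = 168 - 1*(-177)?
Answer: 540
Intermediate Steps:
s = 108 (s = -7 + (168 - 1*(-177))/3 = -7 + (168 + 177)/3 = -7 + (⅓)*345 = -7 + 115 = 108)
Y(Q) = 5 (Y(Q) = (1 - 2)*(-5) = -1*(-5) = 5)
s*Y(-2*(-5) + 6) = 108*5 = 540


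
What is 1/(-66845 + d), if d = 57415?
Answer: -1/9430 ≈ -0.00010604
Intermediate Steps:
1/(-66845 + d) = 1/(-66845 + 57415) = 1/(-9430) = -1/9430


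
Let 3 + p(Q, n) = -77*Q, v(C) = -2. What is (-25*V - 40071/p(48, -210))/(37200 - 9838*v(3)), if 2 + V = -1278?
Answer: 39469357/70128108 ≈ 0.56282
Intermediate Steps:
V = -1280 (V = -2 - 1278 = -1280)
p(Q, n) = -3 - 77*Q
(-25*V - 40071/p(48, -210))/(37200 - 9838*v(3)) = (-25*(-1280) - 40071/(-3 - 77*48))/(37200 - 9838*(-2)) = (32000 - 40071/(-3 - 3696))/(37200 + 19676) = (32000 - 40071/(-3699))/56876 = (32000 - 40071*(-1/3699))*(1/56876) = (32000 + 13357/1233)*(1/56876) = (39469357/1233)*(1/56876) = 39469357/70128108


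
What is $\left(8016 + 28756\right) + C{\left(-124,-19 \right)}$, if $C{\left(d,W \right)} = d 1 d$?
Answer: $52148$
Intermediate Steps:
$C{\left(d,W \right)} = d^{2}$ ($C{\left(d,W \right)} = d d = d^{2}$)
$\left(8016 + 28756\right) + C{\left(-124,-19 \right)} = \left(8016 + 28756\right) + \left(-124\right)^{2} = 36772 + 15376 = 52148$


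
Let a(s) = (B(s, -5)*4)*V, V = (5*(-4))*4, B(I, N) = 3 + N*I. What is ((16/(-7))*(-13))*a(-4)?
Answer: -1530880/7 ≈ -2.1870e+5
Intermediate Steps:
B(I, N) = 3 + I*N
V = -80 (V = -20*4 = -80)
a(s) = -960 + 1600*s (a(s) = ((3 + s*(-5))*4)*(-80) = ((3 - 5*s)*4)*(-80) = (12 - 20*s)*(-80) = -960 + 1600*s)
((16/(-7))*(-13))*a(-4) = ((16/(-7))*(-13))*(-960 + 1600*(-4)) = ((16*(-⅐))*(-13))*(-960 - 6400) = -16/7*(-13)*(-7360) = (208/7)*(-7360) = -1530880/7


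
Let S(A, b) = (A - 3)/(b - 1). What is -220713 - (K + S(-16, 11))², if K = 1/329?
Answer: -2389058533381/10824100 ≈ -2.2072e+5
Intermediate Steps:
S(A, b) = (-3 + A)/(-1 + b)
K = 1/329 ≈ 0.0030395
-220713 - (K + S(-16, 11))² = -220713 - (1/329 + (-3 - 16)/(-1 + 11))² = -220713 - (1/329 - 19/10)² = -220713 - (-6241/3290)² = -220713 - 1*38950081/10824100 = -220713 - 38950081/10824100 = -2389058533381/10824100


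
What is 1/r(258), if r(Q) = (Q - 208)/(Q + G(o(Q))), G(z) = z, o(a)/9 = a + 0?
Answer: 258/5 ≈ 51.600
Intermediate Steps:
o(a) = 9*a (o(a) = 9*(a + 0) = 9*a)
r(Q) = (-208 + Q)/(10*Q) (r(Q) = (Q - 208)/(Q + 9*Q) = (-208 + Q)/((10*Q)) = (-208 + Q)*(1/(10*Q)) = (-208 + Q)/(10*Q))
1/r(258) = 1/((⅒)*(-208 + 258)/258) = 1/((⅒)*(1/258)*50) = 1/(5/258) = 258/5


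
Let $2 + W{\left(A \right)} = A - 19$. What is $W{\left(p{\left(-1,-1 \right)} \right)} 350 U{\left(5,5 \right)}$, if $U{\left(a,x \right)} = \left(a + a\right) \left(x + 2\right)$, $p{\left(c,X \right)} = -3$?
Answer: $-588000$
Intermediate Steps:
$U{\left(a,x \right)} = 2 a \left(2 + x\right)$
$W{\left(A \right)} = -21 + A$ ($W{\left(A \right)} = -2 + \left(A - 19\right) = -2 + \left(-19 + A\right) = -21 + A$)
$W{\left(p{\left(-1,-1 \right)} \right)} 350 U{\left(5,5 \right)} = \left(-21 - 3\right) 350 \cdot 2 \cdot 5 \left(2 + 5\right) = - 24 \cdot 350 \cdot 2 \cdot 5 \cdot 7 = - 24 \cdot 350 \cdot 70 = \left(-24\right) 24500 = -588000$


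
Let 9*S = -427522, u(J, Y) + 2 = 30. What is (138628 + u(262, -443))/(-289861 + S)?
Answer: -178272/433753 ≈ -0.41100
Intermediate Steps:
u(J, Y) = 28 (u(J, Y) = -2 + 30 = 28)
S = -427522/9 (S = (⅑)*(-427522) = -427522/9 ≈ -47502.)
(138628 + u(262, -443))/(-289861 + S) = (138628 + 28)/(-289861 - 427522/9) = 138656/(-3036271/9) = 138656*(-9/3036271) = -178272/433753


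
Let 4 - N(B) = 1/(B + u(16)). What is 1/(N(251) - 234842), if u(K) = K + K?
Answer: -283/66459155 ≈ -4.2583e-6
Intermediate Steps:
u(K) = 2*K
N(B) = 4 - 1/(32 + B) (N(B) = 4 - 1/(B + 2*16) = 4 - 1/(B + 32) = 4 - 1/(32 + B))
1/(N(251) - 234842) = 1/((127 + 4*251)/(32 + 251) - 234842) = 1/((127 + 1004)/283 - 234842) = 1/((1/283)*1131 - 234842) = 1/(1131/283 - 234842) = 1/(-66459155/283) = -283/66459155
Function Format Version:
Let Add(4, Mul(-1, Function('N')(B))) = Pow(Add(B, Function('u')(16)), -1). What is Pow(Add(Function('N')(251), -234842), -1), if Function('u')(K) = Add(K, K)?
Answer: Rational(-283, 66459155) ≈ -4.2583e-6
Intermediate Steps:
Function('u')(K) = Mul(2, K)
Function('N')(B) = Add(4, Mul(-1, Pow(Add(32, B), -1))) (Function('N')(B) = Add(4, Mul(-1, Pow(Add(B, Mul(2, 16)), -1))) = Add(4, Mul(-1, Pow(Add(B, 32), -1))) = Add(4, Mul(-1, Pow(Add(32, B), -1))))
Pow(Add(Function('N')(251), -234842), -1) = Pow(Add(Mul(Pow(Add(32, 251), -1), Add(127, Mul(4, 251))), -234842), -1) = Pow(Add(Mul(Pow(283, -1), Add(127, 1004)), -234842), -1) = Pow(Add(Mul(Rational(1, 283), 1131), -234842), -1) = Pow(Add(Rational(1131, 283), -234842), -1) = Pow(Rational(-66459155, 283), -1) = Rational(-283, 66459155)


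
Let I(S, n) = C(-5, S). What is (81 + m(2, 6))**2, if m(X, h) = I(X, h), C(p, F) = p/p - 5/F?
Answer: 25281/4 ≈ 6320.3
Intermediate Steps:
C(p, F) = 1 - 5/F
I(S, n) = (-5 + S)/S
m(X, h) = (-5 + X)/X
(81 + m(2, 6))**2 = (81 + (-5 + 2)/2)**2 = (81 + (1/2)*(-3))**2 = (81 - 3/2)**2 = (159/2)**2 = 25281/4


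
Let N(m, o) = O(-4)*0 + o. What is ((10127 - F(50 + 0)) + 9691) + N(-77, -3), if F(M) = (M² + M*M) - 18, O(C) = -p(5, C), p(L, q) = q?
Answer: 14833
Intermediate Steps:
O(C) = -C
F(M) = -18 + 2*M² (F(M) = (M² + M²) - 18 = 2*M² - 18 = -18 + 2*M²)
N(m, o) = o (N(m, o) = -1*(-4)*0 + o = 4*0 + o = 0 + o = o)
((10127 - F(50 + 0)) + 9691) + N(-77, -3) = ((10127 - (-18 + 2*(50 + 0)²)) + 9691) - 3 = ((10127 - (-18 + 2*50²)) + 9691) - 3 = ((10127 - (-18 + 2*2500)) + 9691) - 3 = ((10127 - (-18 + 5000)) + 9691) - 3 = ((10127 - 1*4982) + 9691) - 3 = ((10127 - 4982) + 9691) - 3 = (5145 + 9691) - 3 = 14836 - 3 = 14833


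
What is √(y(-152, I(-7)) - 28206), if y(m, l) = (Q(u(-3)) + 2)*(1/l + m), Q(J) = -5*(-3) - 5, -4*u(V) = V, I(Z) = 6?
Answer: 2*I*√7507 ≈ 173.29*I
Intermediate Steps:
u(V) = -V/4
Q(J) = 10 (Q(J) = 15 - 5 = 10)
y(m, l) = 12*m + 12/l (y(m, l) = (10 + 2)*(1/l + m) = 12*(m + 1/l) = 12*m + 12/l)
√(y(-152, I(-7)) - 28206) = √((12*(-152) + 12/6) - 28206) = √((-1824 + 12*(⅙)) - 28206) = √((-1824 + 2) - 28206) = √(-1822 - 28206) = √(-30028) = 2*I*√7507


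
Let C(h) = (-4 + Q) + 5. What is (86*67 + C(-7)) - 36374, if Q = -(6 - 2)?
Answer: -30615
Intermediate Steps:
Q = -4 (Q = -1*4 = -4)
C(h) = -3 (C(h) = (-4 - 4) + 5 = -8 + 5 = -3)
(86*67 + C(-7)) - 36374 = (86*67 - 3) - 36374 = (5762 - 3) - 36374 = 5759 - 36374 = -30615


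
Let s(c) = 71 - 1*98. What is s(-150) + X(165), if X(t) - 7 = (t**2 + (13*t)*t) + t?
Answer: 381295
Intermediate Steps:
X(t) = 7 + t + 14*t**2 (X(t) = 7 + ((t**2 + (13*t)*t) + t) = 7 + ((t**2 + 13*t**2) + t) = 7 + (14*t**2 + t) = 7 + (t + 14*t**2) = 7 + t + 14*t**2)
s(c) = -27 (s(c) = 71 - 98 = -27)
s(-150) + X(165) = -27 + (7 + 165 + 14*165**2) = -27 + (7 + 165 + 14*27225) = -27 + (7 + 165 + 381150) = -27 + 381322 = 381295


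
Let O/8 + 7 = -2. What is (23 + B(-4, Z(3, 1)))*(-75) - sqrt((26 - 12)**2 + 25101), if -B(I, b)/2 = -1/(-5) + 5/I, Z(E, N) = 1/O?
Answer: -3765/2 - sqrt(25297) ≈ -2041.6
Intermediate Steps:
O = -72 (O = -56 + 8*(-2) = -56 - 16 = -72)
Z(E, N) = -1/72 (Z(E, N) = 1/(-72) = -1/72)
B(I, b) = -2/5 - 10/I (B(I, b) = -2*(-1/(-5) + 5/I) = -2*(-1*(-1/5) + 5/I) = -2*(1/5 + 5/I) = -2/5 - 10/I)
(23 + B(-4, Z(3, 1)))*(-75) - sqrt((26 - 12)**2 + 25101) = (23 + (-2/5 - 10/(-4)))*(-75) - sqrt((26 - 12)**2 + 25101) = (23 + (-2/5 - 10*(-1/4)))*(-75) - sqrt(14**2 + 25101) = (23 + (-2/5 + 5/2))*(-75) - sqrt(196 + 25101) = (23 + 21/10)*(-75) - sqrt(25297) = (251/10)*(-75) - sqrt(25297) = -3765/2 - sqrt(25297)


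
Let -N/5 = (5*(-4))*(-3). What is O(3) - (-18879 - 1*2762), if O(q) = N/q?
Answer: 21541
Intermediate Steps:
N = -300 (N = -5*5*(-4)*(-3) = -(-100)*(-3) = -5*60 = -300)
O(q) = -300/q
O(3) - (-18879 - 1*2762) = -300/3 - (-18879 - 1*2762) = -300*⅓ - (-18879 - 2762) = -100 - 1*(-21641) = -100 + 21641 = 21541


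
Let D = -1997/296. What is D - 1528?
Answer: -454285/296 ≈ -1534.7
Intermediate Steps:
D = -1997/296 (D = -1997*1/296 = -1997/296 ≈ -6.7466)
D - 1528 = -1997/296 - 1528 = -454285/296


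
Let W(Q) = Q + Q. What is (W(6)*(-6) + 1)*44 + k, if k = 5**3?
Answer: -2999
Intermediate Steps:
W(Q) = 2*Q
k = 125
(W(6)*(-6) + 1)*44 + k = ((2*6)*(-6) + 1)*44 + 125 = (12*(-6) + 1)*44 + 125 = (-72 + 1)*44 + 125 = -71*44 + 125 = -3124 + 125 = -2999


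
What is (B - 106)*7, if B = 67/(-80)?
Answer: -59829/80 ≈ -747.86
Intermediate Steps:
B = -67/80 (B = 67*(-1/80) = -67/80 ≈ -0.83750)
(B - 106)*7 = (-67/80 - 106)*7 = -8547/80*7 = -59829/80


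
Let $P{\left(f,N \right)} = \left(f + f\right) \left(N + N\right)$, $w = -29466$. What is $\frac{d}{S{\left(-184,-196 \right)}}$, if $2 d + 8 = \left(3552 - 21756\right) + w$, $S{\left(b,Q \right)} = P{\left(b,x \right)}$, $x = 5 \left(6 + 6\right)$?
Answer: $\frac{23839}{44160} \approx 0.53983$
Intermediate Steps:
$x = 60$ ($x = 5 \cdot 12 = 60$)
$P{\left(f,N \right)} = 4 N f$ ($P{\left(f,N \right)} = 2 f 2 N = 4 N f$)
$S{\left(b,Q \right)} = 240 b$ ($S{\left(b,Q \right)} = 4 \cdot 60 b = 240 b$)
$d = -23839$ ($d = -4 + \frac{\left(3552 - 21756\right) - 29466}{2} = -4 + \frac{-18204 - 29466}{2} = -4 + \frac{1}{2} \left(-47670\right) = -4 - 23835 = -23839$)
$\frac{d}{S{\left(-184,-196 \right)}} = - \frac{23839}{240 \left(-184\right)} = - \frac{23839}{-44160} = \left(-23839\right) \left(- \frac{1}{44160}\right) = \frac{23839}{44160}$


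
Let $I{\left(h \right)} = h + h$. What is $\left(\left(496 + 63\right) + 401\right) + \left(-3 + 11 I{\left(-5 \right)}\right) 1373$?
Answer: $-154189$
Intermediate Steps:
$I{\left(h \right)} = 2 h$
$\left(\left(496 + 63\right) + 401\right) + \left(-3 + 11 I{\left(-5 \right)}\right) 1373 = \left(\left(496 + 63\right) + 401\right) + \left(-3 + 11 \cdot 2 \left(-5\right)\right) 1373 = \left(559 + 401\right) + \left(-3 + 11 \left(-10\right)\right) 1373 = 960 + \left(-3 - 110\right) 1373 = 960 - 155149 = -154189$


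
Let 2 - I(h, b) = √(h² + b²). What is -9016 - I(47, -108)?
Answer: -9018 + √13873 ≈ -8900.2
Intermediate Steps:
I(h, b) = 2 - √(b² + h²) (I(h, b) = 2 - √(h² + b²) = 2 - √(b² + h²))
-9016 - I(47, -108) = -9016 - (2 - √((-108)² + 47²)) = -9016 - (2 - √(11664 + 2209)) = -9016 - (2 - √13873) = -9016 + (-2 + √13873) = -9018 + √13873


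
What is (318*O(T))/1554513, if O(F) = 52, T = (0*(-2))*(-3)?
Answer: 5512/518171 ≈ 0.010637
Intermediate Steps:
T = 0 (T = 0*(-3) = 0)
(318*O(T))/1554513 = (318*52)/1554513 = 16536*(1/1554513) = 5512/518171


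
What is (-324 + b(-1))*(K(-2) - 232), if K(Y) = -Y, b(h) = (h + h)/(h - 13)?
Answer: 521410/7 ≈ 74487.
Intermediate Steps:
b(h) = 2*h/(-13 + h) (b(h) = (2*h)/(-13 + h) = 2*h/(-13 + h))
(-324 + b(-1))*(K(-2) - 232) = (-324 + 2*(-1)/(-13 - 1))*(-1*(-2) - 232) = (-324 + 2*(-1)/(-14))*(2 - 232) = (-324 + 2*(-1)*(-1/14))*(-230) = (-324 + 1/7)*(-230) = -2267/7*(-230) = 521410/7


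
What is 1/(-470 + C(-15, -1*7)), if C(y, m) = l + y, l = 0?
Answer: -1/485 ≈ -0.0020619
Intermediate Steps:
C(y, m) = y (C(y, m) = 0 + y = y)
1/(-470 + C(-15, -1*7)) = 1/(-470 - 15) = 1/(-485) = -1/485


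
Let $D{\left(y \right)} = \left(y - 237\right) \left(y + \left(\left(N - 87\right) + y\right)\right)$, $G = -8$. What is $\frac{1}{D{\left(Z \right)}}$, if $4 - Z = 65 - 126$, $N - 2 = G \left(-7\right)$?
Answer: $- \frac{1}{17372} \approx -5.7564 \cdot 10^{-5}$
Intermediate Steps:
$N = 58$ ($N = 2 - -56 = 2 + 56 = 58$)
$Z = 65$ ($Z = 4 - \left(65 - 126\right) = 4 - -61 = 4 + 61 = 65$)
$D{\left(y \right)} = \left(-237 + y\right) \left(-29 + 2 y\right)$ ($D{\left(y \right)} = \left(y - 237\right) \left(y + \left(\left(58 - 87\right) + y\right)\right) = \left(-237 + y\right) \left(y + \left(-29 + y\right)\right) = \left(-237 + y\right) \left(-29 + 2 y\right)$)
$\frac{1}{D{\left(Z \right)}} = \frac{1}{6873 - 32695 + 2 \cdot 65^{2}} = \frac{1}{6873 - 32695 + 2 \cdot 4225} = \frac{1}{6873 - 32695 + 8450} = \frac{1}{-17372} = - \frac{1}{17372}$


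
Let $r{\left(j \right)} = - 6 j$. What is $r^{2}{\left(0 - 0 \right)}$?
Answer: $0$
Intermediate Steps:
$r^{2}{\left(0 - 0 \right)} = \left(- 6 \left(0 - 0\right)\right)^{2} = \left(- 6 \left(0 + 0\right)\right)^{2} = \left(\left(-6\right) 0\right)^{2} = 0^{2} = 0$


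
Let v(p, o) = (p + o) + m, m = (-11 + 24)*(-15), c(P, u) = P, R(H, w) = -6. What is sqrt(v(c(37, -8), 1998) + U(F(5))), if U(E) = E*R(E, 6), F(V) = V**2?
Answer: 13*sqrt(10) ≈ 41.110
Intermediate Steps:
m = -195 (m = 13*(-15) = -195)
v(p, o) = -195 + o + p (v(p, o) = (p + o) - 195 = (o + p) - 195 = -195 + o + p)
U(E) = -6*E (U(E) = E*(-6) = -6*E)
sqrt(v(c(37, -8), 1998) + U(F(5))) = sqrt((-195 + 1998 + 37) - 6*5**2) = sqrt(1840 - 6*25) = sqrt(1840 - 150) = sqrt(1690) = 13*sqrt(10)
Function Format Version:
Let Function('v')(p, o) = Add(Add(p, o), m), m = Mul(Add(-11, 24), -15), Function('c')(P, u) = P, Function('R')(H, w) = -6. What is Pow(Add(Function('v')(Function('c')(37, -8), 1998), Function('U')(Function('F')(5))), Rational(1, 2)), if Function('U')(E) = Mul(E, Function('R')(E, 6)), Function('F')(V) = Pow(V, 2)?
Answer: Mul(13, Pow(10, Rational(1, 2))) ≈ 41.110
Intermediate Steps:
m = -195 (m = Mul(13, -15) = -195)
Function('v')(p, o) = Add(-195, o, p) (Function('v')(p, o) = Add(Add(p, o), -195) = Add(Add(o, p), -195) = Add(-195, o, p))
Function('U')(E) = Mul(-6, E) (Function('U')(E) = Mul(E, -6) = Mul(-6, E))
Pow(Add(Function('v')(Function('c')(37, -8), 1998), Function('U')(Function('F')(5))), Rational(1, 2)) = Pow(Add(Add(-195, 1998, 37), Mul(-6, Pow(5, 2))), Rational(1, 2)) = Pow(Add(1840, Mul(-6, 25)), Rational(1, 2)) = Pow(Add(1840, -150), Rational(1, 2)) = Pow(1690, Rational(1, 2)) = Mul(13, Pow(10, Rational(1, 2)))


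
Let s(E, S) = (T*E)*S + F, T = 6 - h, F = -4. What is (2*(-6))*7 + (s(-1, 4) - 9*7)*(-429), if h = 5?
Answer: 30375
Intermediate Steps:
T = 1 (T = 6 - 1*5 = 6 - 5 = 1)
s(E, S) = -4 + E*S (s(E, S) = (1*E)*S - 4 = E*S - 4 = -4 + E*S)
(2*(-6))*7 + (s(-1, 4) - 9*7)*(-429) = (2*(-6))*7 + ((-4 - 1*4) - 9*7)*(-429) = -12*7 + ((-4 - 4) - 63)*(-429) = -84 + (-8 - 63)*(-429) = -84 - 71*(-429) = -84 + 30459 = 30375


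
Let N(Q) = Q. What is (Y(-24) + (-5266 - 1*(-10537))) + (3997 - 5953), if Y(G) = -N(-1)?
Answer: 3316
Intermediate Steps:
Y(G) = 1 (Y(G) = -1*(-1) = 1)
(Y(-24) + (-5266 - 1*(-10537))) + (3997 - 5953) = (1 + (-5266 - 1*(-10537))) + (3997 - 5953) = (1 + (-5266 + 10537)) - 1956 = (1 + 5271) - 1956 = 5272 - 1956 = 3316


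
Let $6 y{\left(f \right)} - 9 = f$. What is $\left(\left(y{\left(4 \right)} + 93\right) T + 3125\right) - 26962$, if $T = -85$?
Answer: $- \frac{191557}{6} \approx -31926.0$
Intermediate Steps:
$y{\left(f \right)} = \frac{3}{2} + \frac{f}{6}$
$\left(\left(y{\left(4 \right)} + 93\right) T + 3125\right) - 26962 = \left(\left(\left(\frac{3}{2} + \frac{1}{6} \cdot 4\right) + 93\right) \left(-85\right) + 3125\right) - 26962 = \left(\left(\left(\frac{3}{2} + \frac{2}{3}\right) + 93\right) \left(-85\right) + 3125\right) - 26962 = \left(\left(\frac{13}{6} + 93\right) \left(-85\right) + 3125\right) - 26962 = \left(\frac{571}{6} \left(-85\right) + 3125\right) - 26962 = \left(- \frac{48535}{6} + 3125\right) - 26962 = - \frac{29785}{6} - 26962 = - \frac{191557}{6}$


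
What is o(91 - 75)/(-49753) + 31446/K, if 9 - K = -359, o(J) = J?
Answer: 782263475/9154552 ≈ 85.451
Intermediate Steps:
K = 368 (K = 9 - 1*(-359) = 9 + 359 = 368)
o(91 - 75)/(-49753) + 31446/K = (91 - 75)/(-49753) + 31446/368 = 16*(-1/49753) + 31446*(1/368) = -16/49753 + 15723/184 = 782263475/9154552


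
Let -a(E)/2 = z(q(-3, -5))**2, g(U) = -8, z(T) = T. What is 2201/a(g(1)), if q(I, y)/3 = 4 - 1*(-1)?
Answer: -2201/450 ≈ -4.8911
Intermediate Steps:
q(I, y) = 15 (q(I, y) = 3*(4 - 1*(-1)) = 3*(4 + 1) = 3*5 = 15)
a(E) = -450 (a(E) = -2*15**2 = -2*225 = -450)
2201/a(g(1)) = 2201/(-450) = 2201*(-1/450) = -2201/450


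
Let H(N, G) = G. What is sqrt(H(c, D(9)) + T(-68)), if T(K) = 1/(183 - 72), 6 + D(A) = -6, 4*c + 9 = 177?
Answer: 11*I*sqrt(1221)/111 ≈ 3.4628*I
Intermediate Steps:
c = 42 (c = -9/4 + (1/4)*177 = -9/4 + 177/4 = 42)
D(A) = -12 (D(A) = -6 - 6 = -12)
T(K) = 1/111
sqrt(H(c, D(9)) + T(-68)) = sqrt(-12 + 1/111) = sqrt(-1331/111) = 11*I*sqrt(1221)/111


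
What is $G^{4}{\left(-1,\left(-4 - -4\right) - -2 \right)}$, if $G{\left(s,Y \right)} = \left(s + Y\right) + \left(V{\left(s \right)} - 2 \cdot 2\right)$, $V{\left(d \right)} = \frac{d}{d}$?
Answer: $16$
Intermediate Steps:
$V{\left(d \right)} = 1$
$G{\left(s,Y \right)} = -3 + Y + s$ ($G{\left(s,Y \right)} = \left(s + Y\right) + \left(1 - 2 \cdot 2\right) = \left(Y + s\right) + \left(1 - 4\right) = \left(Y + s\right) - 3 = -3 + Y + s$)
$G^{4}{\left(-1,\left(-4 - -4\right) - -2 \right)} = \left(-3 - -2 - 1\right)^{4} = \left(-3 + \left(\left(-4 + 4\right) + 2\right) - 1\right)^{4} = \left(-3 + \left(0 + 2\right) - 1\right)^{4} = \left(-3 + 2 - 1\right)^{4} = \left(-2\right)^{4} = 16$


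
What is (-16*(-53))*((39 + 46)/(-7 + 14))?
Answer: 72080/7 ≈ 10297.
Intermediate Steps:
(-16*(-53))*((39 + 46)/(-7 + 14)) = 848*(85/7) = 72080/7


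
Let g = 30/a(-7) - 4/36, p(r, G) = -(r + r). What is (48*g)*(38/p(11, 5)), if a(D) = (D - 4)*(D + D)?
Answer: -17632/2541 ≈ -6.9390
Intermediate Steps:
p(r, G) = -2*r
a(D) = 2*D*(-4 + D) (a(D) = (-4 + D)*(2*D) = 2*D*(-4 + D))
g = 58/693 (g = 30/((2*(-7)*(-4 - 7))) - 4/36 = 30/((2*(-7)*(-11))) - 4*1/36 = 30/154 - 1/9 = 30*(1/154) - 1/9 = 15/77 - 1/9 = 58/693 ≈ 0.083694)
(48*g)*(38/p(11, 5)) = (48*(58/693))*(38/((-2*11))) = 928*(38/(-22))/231 = 928*(38*(-1/22))/231 = (928/231)*(-19/11) = -17632/2541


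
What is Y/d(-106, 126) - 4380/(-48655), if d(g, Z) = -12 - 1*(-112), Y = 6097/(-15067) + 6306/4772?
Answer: 266917698583/2690985439400 ≈ 0.099190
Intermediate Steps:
Y = 2535293/2765374 (Y = 6097*(-1/15067) + 6306*(1/4772) = -469/1159 + 3153/2386 = 2535293/2765374 ≈ 0.91680)
d(g, Z) = 100 (d(g, Z) = -12 + 112 = 100)
Y/d(-106, 126) - 4380/(-48655) = (2535293/2765374)/100 - 4380/(-48655) = (2535293/2765374)*(1/100) - 4380*(-1/48655) = 2535293/276537400 + 876/9731 = 266917698583/2690985439400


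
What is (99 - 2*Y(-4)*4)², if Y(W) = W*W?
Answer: 841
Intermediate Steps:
Y(W) = W²
(99 - 2*Y(-4)*4)² = (99 - 2*(-4)²*4)² = (99 - 2*16*4)² = (99 - 32*4)² = (99 - 128)² = (-29)² = 841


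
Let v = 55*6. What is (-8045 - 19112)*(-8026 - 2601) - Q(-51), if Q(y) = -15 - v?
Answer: 288597784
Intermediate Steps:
v = 330
Q(y) = -345 (Q(y) = -15 - 1*330 = -15 - 330 = -345)
(-8045 - 19112)*(-8026 - 2601) - Q(-51) = (-8045 - 19112)*(-8026 - 2601) - 1*(-345) = -27157*(-10627) + 345 = 288597439 + 345 = 288597784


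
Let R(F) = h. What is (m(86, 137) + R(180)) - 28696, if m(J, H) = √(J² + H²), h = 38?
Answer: -28658 + √26165 ≈ -28496.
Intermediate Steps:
m(J, H) = √(H² + J²)
R(F) = 38
(m(86, 137) + R(180)) - 28696 = (√(137² + 86²) + 38) - 28696 = (√(18769 + 7396) + 38) - 28696 = (√26165 + 38) - 28696 = (38 + √26165) - 28696 = -28658 + √26165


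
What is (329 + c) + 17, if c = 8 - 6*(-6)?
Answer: 390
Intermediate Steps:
c = 44 (c = 8 + 36 = 44)
(329 + c) + 17 = (329 + 44) + 17 = 373 + 17 = 390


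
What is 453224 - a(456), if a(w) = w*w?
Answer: 245288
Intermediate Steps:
a(w) = w**2
453224 - a(456) = 453224 - 1*456**2 = 453224 - 1*207936 = 453224 - 207936 = 245288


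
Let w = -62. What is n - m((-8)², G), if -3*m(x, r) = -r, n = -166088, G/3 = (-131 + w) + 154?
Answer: -166049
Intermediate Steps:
G = -117 (G = 3*((-131 - 62) + 154) = 3*(-193 + 154) = 3*(-39) = -117)
m(x, r) = r/3 (m(x, r) = -(-1)*r/3 = r/3)
n - m((-8)², G) = -166088 - (-117)/3 = -166088 - 1*(-39) = -166088 + 39 = -166049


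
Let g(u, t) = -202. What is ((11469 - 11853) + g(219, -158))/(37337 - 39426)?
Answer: 586/2089 ≈ 0.28052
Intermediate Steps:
((11469 - 11853) + g(219, -158))/(37337 - 39426) = ((11469 - 11853) - 202)/(37337 - 39426) = (-384 - 202)/(-2089) = -586*(-1/2089) = 586/2089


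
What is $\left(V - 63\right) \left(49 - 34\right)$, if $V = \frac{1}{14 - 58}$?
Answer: $- \frac{41595}{44} \approx -945.34$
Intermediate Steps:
$V = - \frac{1}{44}$ ($V = \frac{1}{-44} = - \frac{1}{44} \approx -0.022727$)
$\left(V - 63\right) \left(49 - 34\right) = \left(- \frac{1}{44} - 63\right) \left(49 - 34\right) = \left(- \frac{2773}{44}\right) 15 = - \frac{41595}{44}$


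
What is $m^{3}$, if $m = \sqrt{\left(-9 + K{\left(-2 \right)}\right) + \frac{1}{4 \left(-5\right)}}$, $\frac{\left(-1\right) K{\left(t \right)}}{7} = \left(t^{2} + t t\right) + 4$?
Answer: $- \frac{1861 i \sqrt{9305}}{200} \approx - 897.58 i$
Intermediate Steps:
$K{\left(t \right)} = -28 - 14 t^{2}$ ($K{\left(t \right)} = - 7 \left(\left(t^{2} + t t\right) + 4\right) = - 7 \left(\left(t^{2} + t^{2}\right) + 4\right) = - 7 \left(2 t^{2} + 4\right) = - 7 \left(4 + 2 t^{2}\right) = -28 - 14 t^{2}$)
$m = \frac{i \sqrt{9305}}{10}$ ($m = \sqrt{\left(-9 - \left(28 + 14 \left(-2\right)^{2}\right)\right) + \frac{1}{4 \left(-5\right)}} = \sqrt{\left(-9 - 84\right) + \frac{1}{-20}} = \sqrt{\left(-9 - 84\right) - \frac{1}{20}} = \sqrt{-93 - \frac{1}{20}} = \sqrt{- \frac{1861}{20}} = \frac{i \sqrt{9305}}{10} \approx 9.6462 i$)
$m^{3} = \left(\frac{i \sqrt{9305}}{10}\right)^{3} = - \frac{1861 i \sqrt{9305}}{200}$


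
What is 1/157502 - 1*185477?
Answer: -29212998453/157502 ≈ -1.8548e+5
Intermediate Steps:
1/157502 - 1*185477 = 1/157502 - 185477 = -29212998453/157502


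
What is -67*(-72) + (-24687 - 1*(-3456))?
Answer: -16407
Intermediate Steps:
-67*(-72) + (-24687 - 1*(-3456)) = 4824 + (-24687 + 3456) = 4824 - 21231 = -16407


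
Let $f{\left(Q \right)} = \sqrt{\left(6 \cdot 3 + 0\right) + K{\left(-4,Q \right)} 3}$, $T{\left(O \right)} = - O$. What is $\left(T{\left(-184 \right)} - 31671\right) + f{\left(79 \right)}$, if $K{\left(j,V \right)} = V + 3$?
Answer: $-31487 + 2 \sqrt{66} \approx -31471.0$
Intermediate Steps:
$K{\left(j,V \right)} = 3 + V$
$f{\left(Q \right)} = \sqrt{27 + 3 Q}$ ($f{\left(Q \right)} = \sqrt{\left(6 \cdot 3 + 0\right) + \left(3 + Q\right) 3} = \sqrt{\left(18 + 0\right) + \left(9 + 3 Q\right)} = \sqrt{18 + \left(9 + 3 Q\right)} = \sqrt{27 + 3 Q}$)
$\left(T{\left(-184 \right)} - 31671\right) + f{\left(79 \right)} = \left(\left(-1\right) \left(-184\right) - 31671\right) + \sqrt{27 + 3 \cdot 79} = \left(184 - 31671\right) + \sqrt{27 + 237} = -31487 + \sqrt{264} = -31487 + 2 \sqrt{66}$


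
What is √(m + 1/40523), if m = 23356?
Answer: √782718441303/5789 ≈ 152.83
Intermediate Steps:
√(m + 1/40523) = √(23356 + 1/40523) = √(946455189/40523) = √782718441303/5789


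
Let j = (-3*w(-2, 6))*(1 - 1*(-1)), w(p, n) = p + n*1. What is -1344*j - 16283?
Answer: 15973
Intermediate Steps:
w(p, n) = n + p (w(p, n) = p + n = n + p)
j = -24 (j = (-3*(6 - 2))*(1 - 1*(-1)) = (-3*4)*(1 + 1) = -12*2 = -24)
-1344*j - 16283 = -1344*(-24) - 16283 = 32256 - 16283 = 15973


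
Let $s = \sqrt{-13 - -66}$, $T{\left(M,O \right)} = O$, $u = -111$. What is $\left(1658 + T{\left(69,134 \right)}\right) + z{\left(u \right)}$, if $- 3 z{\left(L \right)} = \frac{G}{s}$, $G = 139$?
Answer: $1792 - \frac{139 \sqrt{53}}{159} \approx 1785.6$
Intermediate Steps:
$s = \sqrt{53}$ ($s = \sqrt{-13 + 66} = \sqrt{53} \approx 7.2801$)
$z{\left(L \right)} = - \frac{139 \sqrt{53}}{159}$ ($z{\left(L \right)} = - \frac{139 \frac{1}{\sqrt{53}}}{3} = - \frac{139 \frac{\sqrt{53}}{53}}{3} = - \frac{\frac{139}{53} \sqrt{53}}{3} = - \frac{139 \sqrt{53}}{159}$)
$\left(1658 + T{\left(69,134 \right)}\right) + z{\left(u \right)} = \left(1658 + 134\right) - \frac{139 \sqrt{53}}{159} = 1792 - \frac{139 \sqrt{53}}{159}$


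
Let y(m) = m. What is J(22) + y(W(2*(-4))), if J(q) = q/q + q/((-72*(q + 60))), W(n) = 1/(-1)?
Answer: -11/2952 ≈ -0.0037263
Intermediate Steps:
W(n) = -1
J(q) = 1 + q/(-4320 - 72*q) (J(q) = 1 + q/((-72*(60 + q))) = 1 + q/(-4320 - 72*q))
J(22) + y(W(2*(-4))) = (4320 + 71*22)/(72*(60 + 22)) - 1 = (1/72)*(4320 + 1562)/82 - 1 = (1/72)*(1/82)*5882 - 1 = 2941/2952 - 1 = -11/2952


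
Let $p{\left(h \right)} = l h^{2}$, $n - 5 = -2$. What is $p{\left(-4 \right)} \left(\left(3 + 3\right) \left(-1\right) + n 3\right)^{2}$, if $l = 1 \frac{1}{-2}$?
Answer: $-72$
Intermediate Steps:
$n = 3$ ($n = 5 - 2 = 3$)
$l = - \frac{1}{2}$ ($l = 1 \left(- \frac{1}{2}\right) = - \frac{1}{2} \approx -0.5$)
$p{\left(h \right)} = - \frac{h^{2}}{2}$
$p{\left(-4 \right)} \left(\left(3 + 3\right) \left(-1\right) + n 3\right)^{2} = - \frac{\left(-4\right)^{2}}{2} \left(\left(3 + 3\right) \left(-1\right) + 3 \cdot 3\right)^{2} = \left(- \frac{1}{2}\right) 16 \left(6 \left(-1\right) + 9\right)^{2} = - 8 \left(-6 + 9\right)^{2} = - 8 \cdot 3^{2} = \left(-8\right) 9 = -72$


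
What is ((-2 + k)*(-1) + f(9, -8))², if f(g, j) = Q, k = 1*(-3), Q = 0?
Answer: 25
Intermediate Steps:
k = -3
f(g, j) = 0
((-2 + k)*(-1) + f(9, -8))² = ((-2 - 3)*(-1) + 0)² = (-5*(-1) + 0)² = (5 + 0)² = 5² = 25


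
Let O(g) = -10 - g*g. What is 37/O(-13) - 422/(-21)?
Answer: 74761/3759 ≈ 19.889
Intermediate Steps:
O(g) = -10 - g²
37/O(-13) - 422/(-21) = 37/(-10 - 1*(-13)²) - 422/(-21) = 37/(-10 - 1*169) - 422*(-1/21) = 37/(-10 - 169) + 422/21 = 37/(-179) + 422/21 = 37*(-1/179) + 422/21 = -37/179 + 422/21 = 74761/3759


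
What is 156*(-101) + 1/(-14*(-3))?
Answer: -661751/42 ≈ -15756.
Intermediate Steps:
156*(-101) + 1/(-14*(-3)) = -15756 + 1/42 = -661751/42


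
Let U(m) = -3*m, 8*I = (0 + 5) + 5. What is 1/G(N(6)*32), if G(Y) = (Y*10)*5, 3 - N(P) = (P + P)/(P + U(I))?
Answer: -3/11200 ≈ -0.00026786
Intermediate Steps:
I = 5/4 (I = ((0 + 5) + 5)/8 = (5 + 5)/8 = (⅛)*10 = 5/4 ≈ 1.2500)
N(P) = 3 - 2*P/(-15/4 + P) (N(P) = 3 - (P + P)/(P - 3*5/4) = 3 - 2*P/(P - 15/4) = 3 - 2*P/(-15/4 + P))
G(Y) = 50*Y (G(Y) = (10*Y)*5 = 50*Y)
1/G(N(6)*32) = 1/(50*(((-45 + 4*6)/(-15 + 4*6))*32)) = 1/(50*(((-45 + 24)/(-15 + 24))*32)) = 1/(50*((-21/9)*32)) = 1/(50*(((⅑)*(-21))*32)) = 1/(50*(-7/3*32)) = 1/(50*(-224/3)) = 1/(-11200/3) = -3/11200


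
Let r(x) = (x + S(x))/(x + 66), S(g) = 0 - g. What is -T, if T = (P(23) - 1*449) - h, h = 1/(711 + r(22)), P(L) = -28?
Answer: 339148/711 ≈ 477.00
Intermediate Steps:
S(g) = -g
r(x) = 0 (r(x) = (x - x)/(x + 66) = 0/(66 + x) = 0)
h = 1/711 (h = 1/(711 + 0) = 1/711 ≈ 0.0014065)
T = -339148/711 (T = (-28 - 1*449) - 1*1/711 = (-28 - 449) - 1/711 = -477 - 1/711 = -339148/711 ≈ -477.00)
-T = -1*(-339148/711) = 339148/711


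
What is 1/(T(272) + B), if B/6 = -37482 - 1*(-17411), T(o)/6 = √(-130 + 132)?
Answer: -20071/2417070234 - √2/2417070234 ≈ -8.3044e-6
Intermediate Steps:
T(o) = 6*√2 (T(o) = 6*√(-130 + 132) = 6*√2)
B = -120426 (B = 6*(-37482 - 1*(-17411)) = 6*(-37482 + 17411) = 6*(-20071) = -120426)
1/(T(272) + B) = 1/(6*√2 - 120426) = 1/(-120426 + 6*√2)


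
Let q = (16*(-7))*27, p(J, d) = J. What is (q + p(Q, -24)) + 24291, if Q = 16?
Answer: 21283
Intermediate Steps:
q = -3024 (q = -112*27 = -3024)
(q + p(Q, -24)) + 24291 = (-3024 + 16) + 24291 = -3008 + 24291 = 21283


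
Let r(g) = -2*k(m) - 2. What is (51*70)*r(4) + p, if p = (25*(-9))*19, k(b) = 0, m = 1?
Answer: -11415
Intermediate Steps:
r(g) = -2 (r(g) = -2*0 - 2 = 0 - 2 = -2)
p = -4275 (p = -225*19 = -4275)
(51*70)*r(4) + p = (51*70)*(-2) - 4275 = 3570*(-2) - 4275 = -7140 - 4275 = -11415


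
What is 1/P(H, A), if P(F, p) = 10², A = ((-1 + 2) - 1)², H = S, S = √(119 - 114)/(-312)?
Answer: 1/100 ≈ 0.010000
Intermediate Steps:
S = -√5/312 (S = √5*(-1/312) = -√5/312 ≈ -0.0071669)
H = -√5/312 ≈ -0.0071669
A = 0 (A = (1 - 1)² = 0² = 0)
P(F, p) = 100
1/P(H, A) = 1/100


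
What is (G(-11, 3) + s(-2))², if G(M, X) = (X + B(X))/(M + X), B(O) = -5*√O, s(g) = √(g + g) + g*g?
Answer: (29 + 5*√3 + 16*I)²/64 ≈ 18.161 + 18.83*I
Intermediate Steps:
s(g) = g² + √2*√g (s(g) = √(2*g) + g² = √2*√g + g² = g² + √2*√g)
G(M, X) = (X - 5*√X)/(M + X)
(G(-11, 3) + s(-2))² = ((3 - 5*√3)/(-11 + 3) + ((-2)² + √2*√(-2)))² = ((3 - 5*√3)/(-8) + (4 + √2*(I*√2)))² = (-(3 - 5*√3)/8 + (4 + 2*I))² = ((-3/8 + 5*√3/8) + (4 + 2*I))² = (29/8 + 2*I + 5*√3/8)²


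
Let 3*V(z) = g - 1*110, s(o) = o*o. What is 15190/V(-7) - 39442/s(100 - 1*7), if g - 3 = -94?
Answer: -134020924/579483 ≈ -231.28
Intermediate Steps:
g = -91 (g = 3 - 94 = -91)
s(o) = o²
V(z) = -67 (V(z) = (-91 - 1*110)/3 = (-91 - 110)/3 = (⅓)*(-201) = -67)
15190/V(-7) - 39442/s(100 - 1*7) = 15190/(-67) - 39442/(100 - 1*7)² = 15190*(-1/67) - 39442/(100 - 7)² = -15190/67 - 39442/(93²) = -15190/67 - 39442/8649 = -134020924/579483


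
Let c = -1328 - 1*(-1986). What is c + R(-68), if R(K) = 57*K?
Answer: -3218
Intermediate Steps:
c = 658 (c = -1328 + 1986 = 658)
c + R(-68) = 658 + 57*(-68) = 658 - 3876 = -3218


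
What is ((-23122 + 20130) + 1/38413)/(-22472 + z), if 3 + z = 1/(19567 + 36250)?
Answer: 2138380806605/16062870657854 ≈ 0.13313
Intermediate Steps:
z = -167450/55817 (z = -3 + 1/(19567 + 36250) = -3 + 1/55817 = -167450/55817 ≈ -3.0000)
((-23122 + 20130) + 1/38413)/(-22472 + z) = ((-23122 + 20130) + 1/38413)/(-22472 - 167450/55817) = (-2992 + 1/38413)/(-1254487074/55817) = -114931695/38413*(-55817/1254487074) = 2138380806605/16062870657854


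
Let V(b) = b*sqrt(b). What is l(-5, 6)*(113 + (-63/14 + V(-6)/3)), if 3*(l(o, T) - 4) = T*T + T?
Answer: 1953 - 36*I*sqrt(6) ≈ 1953.0 - 88.182*I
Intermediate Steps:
V(b) = b**(3/2)
l(o, T) = 4 + T/3 + T**2/3 (l(o, T) = 4 + (T*T + T)/3 = 4 + (T**2 + T)/3 = 4 + (T + T**2)/3 = 4 + (T/3 + T**2/3) = 4 + T/3 + T**2/3)
l(-5, 6)*(113 + (-63/14 + V(-6)/3)) = (4 + (1/3)*6 + (1/3)*6**2)*(113 + (-63/14 + (-6)**(3/2)/3)) = (4 + 2 + (1/3)*36)*(113 + (-63*1/14 - 6*I*sqrt(6)*(1/3))) = (4 + 2 + 12)*(113 + (-9/2 - 2*I*sqrt(6))) = 18*(217/2 - 2*I*sqrt(6)) = 1953 - 36*I*sqrt(6)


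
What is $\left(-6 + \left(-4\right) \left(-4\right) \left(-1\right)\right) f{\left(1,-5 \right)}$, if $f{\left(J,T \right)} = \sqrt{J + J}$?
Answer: $- 22 \sqrt{2} \approx -31.113$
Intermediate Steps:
$f{\left(J,T \right)} = \sqrt{2} \sqrt{J}$ ($f{\left(J,T \right)} = \sqrt{2 J} = \sqrt{2} \sqrt{J}$)
$\left(-6 + \left(-4\right) \left(-4\right) \left(-1\right)\right) f{\left(1,-5 \right)} = \left(-6 + \left(-4\right) \left(-4\right) \left(-1\right)\right) \sqrt{2} \sqrt{1} = \left(-6 + 16 \left(-1\right)\right) \sqrt{2} \cdot 1 = \left(-6 - 16\right) \sqrt{2} = - 22 \sqrt{2}$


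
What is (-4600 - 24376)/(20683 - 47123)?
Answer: 3622/3305 ≈ 1.0959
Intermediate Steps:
(-4600 - 24376)/(20683 - 47123) = -28976/(-26440) = -28976*(-1/26440) = 3622/3305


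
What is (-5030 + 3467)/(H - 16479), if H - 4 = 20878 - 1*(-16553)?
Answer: -1563/20956 ≈ -0.074585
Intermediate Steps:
H = 37435 (H = 4 + (20878 - 1*(-16553)) = 4 + (20878 + 16553) = 4 + 37431 = 37435)
(-5030 + 3467)/(H - 16479) = (-5030 + 3467)/(37435 - 16479) = -1563/20956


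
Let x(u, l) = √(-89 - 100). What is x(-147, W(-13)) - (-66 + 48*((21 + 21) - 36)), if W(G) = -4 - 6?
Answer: -222 + 3*I*√21 ≈ -222.0 + 13.748*I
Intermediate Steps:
W(G) = -10
x(u, l) = 3*I*√21 (x(u, l) = √(-189) = 3*I*√21)
x(-147, W(-13)) - (-66 + 48*((21 + 21) - 36)) = 3*I*√21 - (-66 + 48*((21 + 21) - 36)) = 3*I*√21 - (-66 + 48*(42 - 36)) = 3*I*√21 - (-66 + 48*6) = 3*I*√21 - (-66 + 288) = 3*I*√21 - 1*222 = 3*I*√21 - 222 = -222 + 3*I*√21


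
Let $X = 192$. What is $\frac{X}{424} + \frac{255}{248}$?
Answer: $\frac{19467}{13144} \approx 1.4811$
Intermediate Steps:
$\frac{X}{424} + \frac{255}{248} = \frac{192}{424} + \frac{255}{248} = 192 \cdot \frac{1}{424} + 255 \cdot \frac{1}{248} = \frac{24}{53} + \frac{255}{248} = \frac{19467}{13144}$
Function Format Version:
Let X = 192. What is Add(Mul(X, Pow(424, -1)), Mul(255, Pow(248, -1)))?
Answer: Rational(19467, 13144) ≈ 1.4811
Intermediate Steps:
Add(Mul(X, Pow(424, -1)), Mul(255, Pow(248, -1))) = Add(Mul(192, Pow(424, -1)), Mul(255, Pow(248, -1))) = Add(Mul(192, Rational(1, 424)), Mul(255, Rational(1, 248))) = Add(Rational(24, 53), Rational(255, 248)) = Rational(19467, 13144)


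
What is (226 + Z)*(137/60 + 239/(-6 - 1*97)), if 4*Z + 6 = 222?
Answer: -3206/309 ≈ -10.375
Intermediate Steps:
Z = 54 (Z = -3/2 + (¼)*222 = -3/2 + 111/2 = 54)
(226 + Z)*(137/60 + 239/(-6 - 1*97)) = (226 + 54)*(137/60 + 239/(-6 - 1*97)) = 280*(137*(1/60) + 239/(-6 - 97)) = 280*(137/60 + 239/(-103)) = 280*(137/60 + 239*(-1/103)) = 280*(137/60 - 239/103) = 280*(-229/6180) = -3206/309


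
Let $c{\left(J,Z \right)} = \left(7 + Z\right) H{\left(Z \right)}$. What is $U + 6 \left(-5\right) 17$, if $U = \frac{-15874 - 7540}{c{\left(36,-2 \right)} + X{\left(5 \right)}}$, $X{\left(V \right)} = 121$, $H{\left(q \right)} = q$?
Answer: $- \frac{80024}{111} \approx -720.94$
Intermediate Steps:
$c{\left(J,Z \right)} = Z \left(7 + Z\right)$ ($c{\left(J,Z \right)} = \left(7 + Z\right) Z = Z \left(7 + Z\right)$)
$U = - \frac{23414}{111}$ ($U = \frac{-15874 - 7540}{- 2 \left(7 - 2\right) + 121} = - \frac{23414}{\left(-2\right) 5 + 121} = - \frac{23414}{-10 + 121} = - \frac{23414}{111} \approx -210.94$)
$U + 6 \left(-5\right) 17 = - \frac{23414}{111} + 6 \left(-5\right) 17 = - \frac{23414}{111} - 510 = - \frac{80024}{111}$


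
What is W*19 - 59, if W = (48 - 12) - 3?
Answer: 568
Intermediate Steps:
W = 33 (W = 36 - 3 = 33)
W*19 - 59 = 33*19 - 59 = 627 - 59 = 568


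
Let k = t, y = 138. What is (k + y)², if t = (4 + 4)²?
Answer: 40804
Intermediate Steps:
t = 64 (t = 8² = 64)
k = 64
(k + y)² = (64 + 138)² = 202² = 40804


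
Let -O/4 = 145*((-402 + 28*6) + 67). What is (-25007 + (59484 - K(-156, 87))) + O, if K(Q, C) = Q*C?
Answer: 144909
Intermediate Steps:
K(Q, C) = C*Q
O = 96860 (O = -580*((-402 + 28*6) + 67) = -580*((-402 + 168) + 67) = -580*(-234 + 67) = -580*(-167) = -4*(-24215) = 96860)
(-25007 + (59484 - K(-156, 87))) + O = (-25007 + (59484 - 87*(-156))) + 96860 = (-25007 + (59484 - 1*(-13572))) + 96860 = (-25007 + (59484 + 13572)) + 96860 = (-25007 + 73056) + 96860 = 48049 + 96860 = 144909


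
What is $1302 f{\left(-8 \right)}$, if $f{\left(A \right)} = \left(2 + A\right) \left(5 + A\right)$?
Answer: $23436$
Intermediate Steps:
$1302 f{\left(-8 \right)} = 1302 \left(10 + \left(-8\right)^{2} + 7 \left(-8\right)\right) = 1302 \left(10 + 64 - 56\right) = 1302 \cdot 18 = 23436$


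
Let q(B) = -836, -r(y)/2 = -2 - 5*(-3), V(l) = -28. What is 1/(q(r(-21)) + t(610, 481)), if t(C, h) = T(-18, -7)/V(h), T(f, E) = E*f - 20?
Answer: -14/11757 ≈ -0.0011908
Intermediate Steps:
T(f, E) = -20 + E*f
t(C, h) = -53/14 (t(C, h) = (-20 - 7*(-18))/(-28) = (-20 + 126)*(-1/28) = 106*(-1/28) = -53/14)
r(y) = -26 (r(y) = -2*(-2 - 5*(-3)) = -2*(-2 + 15) = -2*13 = -26)
1/(q(r(-21)) + t(610, 481)) = 1/(-836 - 53/14) = 1/(-11757/14) = -14/11757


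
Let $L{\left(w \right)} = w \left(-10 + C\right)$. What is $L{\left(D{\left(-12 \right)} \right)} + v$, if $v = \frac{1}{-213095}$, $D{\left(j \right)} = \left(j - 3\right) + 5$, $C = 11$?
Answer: $- \frac{2130951}{213095} \approx -10.0$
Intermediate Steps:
$D{\left(j \right)} = 2 + j$ ($D{\left(j \right)} = \left(-3 + j\right) + 5 = 2 + j$)
$v = - \frac{1}{213095} \approx -4.6927 \cdot 10^{-6}$
$L{\left(w \right)} = w$ ($L{\left(w \right)} = w \left(-10 + 11\right) = w 1 = w$)
$L{\left(D{\left(-12 \right)} \right)} + v = \left(2 - 12\right) - \frac{1}{213095} = -10 - \frac{1}{213095} = - \frac{2130951}{213095}$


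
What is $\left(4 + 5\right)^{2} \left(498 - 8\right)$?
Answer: $39690$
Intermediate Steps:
$\left(4 + 5\right)^{2} \left(498 - 8\right) = 9^{2} \cdot 490 = 81 \cdot 490 = 39690$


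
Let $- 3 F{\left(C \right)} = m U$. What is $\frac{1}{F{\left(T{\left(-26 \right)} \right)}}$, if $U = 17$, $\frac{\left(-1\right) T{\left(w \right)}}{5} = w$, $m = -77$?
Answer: $\frac{3}{1309} \approx 0.0022918$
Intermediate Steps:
$T{\left(w \right)} = - 5 w$
$F{\left(C \right)} = \frac{1309}{3}$ ($F{\left(C \right)} = - \frac{\left(-77\right) 17}{3} = \left(- \frac{1}{3}\right) \left(-1309\right) = \frac{1309}{3}$)
$\frac{1}{F{\left(T{\left(-26 \right)} \right)}} = \frac{1}{\frac{1309}{3}} = \frac{3}{1309}$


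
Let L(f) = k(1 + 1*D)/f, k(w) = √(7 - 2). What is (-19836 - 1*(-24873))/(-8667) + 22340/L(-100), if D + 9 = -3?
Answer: -1679/2889 - 446800*√5 ≈ -9.9908e+5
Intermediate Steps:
D = -12 (D = -9 - 3 = -12)
k(w) = √5
L(f) = √5/f
(-19836 - 1*(-24873))/(-8667) + 22340/L(-100) = (-19836 - 1*(-24873))/(-8667) + 22340/((√5/(-100))) = (-19836 + 24873)*(-1/8667) + 22340/((√5*(-1/100))) = 5037*(-1/8667) + 22340/((-√5/100)) = -1679/2889 + 22340*(-20*√5) = -1679/2889 - 446800*√5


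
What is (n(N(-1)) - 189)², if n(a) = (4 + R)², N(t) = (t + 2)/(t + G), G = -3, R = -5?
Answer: 35344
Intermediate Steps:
N(t) = (2 + t)/(-3 + t) (N(t) = (t + 2)/(t - 3) = (2 + t)/(-3 + t))
n(a) = 1 (n(a) = (4 - 5)² = (-1)² = 1)
(n(N(-1)) - 189)² = (1 - 189)² = (-188)² = 35344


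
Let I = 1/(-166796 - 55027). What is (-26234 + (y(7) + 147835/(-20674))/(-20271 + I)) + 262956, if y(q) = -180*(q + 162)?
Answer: 22006330718465271397/92962171578916 ≈ 2.3672e+5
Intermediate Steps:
I = -1/221823 (I = 1/(-221823) = -1/221823 ≈ -4.5081e-6)
y(q) = -29160 - 180*q (y(q) = -180*(162 + q) = -29160 - 180*q)
(-26234 + (y(7) + 147835/(-20674))/(-20271 + I)) + 262956 = (-26234 + ((-29160 - 180*7) + 147835/(-20674))/(-20271 - 1/221823)) + 262956 = (-26234 + ((-29160 - 1260) + 147835*(-1/20674))/(-4496574034/221823)) + 262956 = (-26234 + (-30420 - 147835/20674)*(-221823/4496574034)) + 262956 = (-26234 - 629050915/20674*(-221823/4496574034)) + 262956 = (-26234 + 139537961118045/92962171578916) + 262956 = -2438630071240164299/92962171578916 + 262956 = 22006330718465271397/92962171578916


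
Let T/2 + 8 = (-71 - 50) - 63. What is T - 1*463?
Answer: -847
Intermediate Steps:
T = -384 (T = -16 + 2*((-71 - 50) - 63) = -16 + 2*(-121 - 63) = -16 + 2*(-184) = -16 - 368 = -384)
T - 1*463 = -384 - 1*463 = -384 - 463 = -847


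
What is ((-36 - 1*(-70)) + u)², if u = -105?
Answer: 5041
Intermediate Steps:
((-36 - 1*(-70)) + u)² = ((-36 - 1*(-70)) - 105)² = ((-36 + 70) - 105)² = (34 - 105)² = (-71)² = 5041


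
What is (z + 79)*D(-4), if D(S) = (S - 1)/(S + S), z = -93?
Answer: -35/4 ≈ -8.7500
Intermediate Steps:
D(S) = (-1 + S)/(2*S) (D(S) = (-1 + S)/((2*S)) = (-1 + S)*(1/(2*S)) = (-1 + S)/(2*S))
(z + 79)*D(-4) = (-93 + 79)*((½)*(-1 - 4)/(-4)) = -7*(-1)*(-5)/4 = -14*5/8 = -35/4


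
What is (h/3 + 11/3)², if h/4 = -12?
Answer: 1369/9 ≈ 152.11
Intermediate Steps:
h = -48 (h = 4*(-12) = -48)
(h/3 + 11/3)² = (-48/3 + 11/3)² = (-48*⅓ + 11*(⅓))² = (-16 + 11/3)² = (-37/3)² = 1369/9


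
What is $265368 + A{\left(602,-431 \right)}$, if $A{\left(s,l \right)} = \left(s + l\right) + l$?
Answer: $265108$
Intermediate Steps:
$A{\left(s,l \right)} = s + 2 l$ ($A{\left(s,l \right)} = \left(l + s\right) + l = s + 2 l$)
$265368 + A{\left(602,-431 \right)} = 265368 + \left(602 + 2 \left(-431\right)\right) = 265368 + \left(602 - 862\right) = 265368 - 260 = 265108$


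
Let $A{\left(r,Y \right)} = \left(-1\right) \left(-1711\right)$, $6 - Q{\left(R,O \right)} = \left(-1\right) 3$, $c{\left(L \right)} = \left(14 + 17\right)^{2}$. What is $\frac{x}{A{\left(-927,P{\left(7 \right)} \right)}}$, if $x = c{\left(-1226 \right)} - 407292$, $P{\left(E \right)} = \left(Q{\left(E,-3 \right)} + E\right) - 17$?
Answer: $- \frac{406331}{1711} \approx -237.48$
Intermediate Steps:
$c{\left(L \right)} = 961$ ($c{\left(L \right)} = 31^{2} = 961$)
$Q{\left(R,O \right)} = 9$ ($Q{\left(R,O \right)} = 6 - \left(-1\right) 3 = 6 - -3 = 6 + 3 = 9$)
$P{\left(E \right)} = -8 + E$ ($P{\left(E \right)} = \left(9 + E\right) - 17 = -8 + E$)
$A{\left(r,Y \right)} = 1711$
$x = -406331$ ($x = 961 - 407292 = -406331$)
$\frac{x}{A{\left(-927,P{\left(7 \right)} \right)}} = - \frac{406331}{1711}$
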